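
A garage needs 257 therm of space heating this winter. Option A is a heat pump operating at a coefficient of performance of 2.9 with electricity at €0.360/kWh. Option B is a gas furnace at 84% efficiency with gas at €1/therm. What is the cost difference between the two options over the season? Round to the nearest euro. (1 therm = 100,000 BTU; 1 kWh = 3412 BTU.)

€629

Heat load = 257 therm × 100,000 = 25,700,000 BTU
Gas: input = 25,700,000 / 0.84 = 30,595,238 BTU = 306 therm → 306 × €1 = €305.95
Heat pump: 25,700,000 BTU / 3412 = 7,532 kWh heat; / 2.9 = 2,597 kWh in → × €0.360 = €935.04
Difference = |€305.95 − €935.04| = €629.08 ≈ €629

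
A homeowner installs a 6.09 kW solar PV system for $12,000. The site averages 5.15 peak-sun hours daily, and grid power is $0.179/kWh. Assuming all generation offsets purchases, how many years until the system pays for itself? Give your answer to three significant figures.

Daily generation = 6.09 kW × 5.15 h = 31.36 kWh
Annual generation = 31.36 × 365 = 11448 kWh
Annual savings = 11448 × $0.179 = $2,049.13
Payback = $12,000 / $2,049.13 = 5.86 years

5.86 years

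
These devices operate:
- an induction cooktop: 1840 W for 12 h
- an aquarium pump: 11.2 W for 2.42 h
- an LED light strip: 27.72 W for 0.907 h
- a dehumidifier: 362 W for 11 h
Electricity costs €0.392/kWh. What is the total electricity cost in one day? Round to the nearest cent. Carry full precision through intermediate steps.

€10.24

induction cooktop: 1840 W × 12 h = 22,080 Wh = 22.08 kWh
aquarium pump: 11.2 W × 2.42 h = 27 Wh = 0.0271 kWh
LED light strip: 27.72 W × 0.907 h = 25 Wh = 0.02514 kWh
dehumidifier: 362 W × 11 h = 3,982 Wh = 3.982 kWh
Total energy = 22.08 + 0.0271 + 0.02514 + 3.982 = 26.11 kWh
Cost = 26.11 kWh × €0.392 = €10.24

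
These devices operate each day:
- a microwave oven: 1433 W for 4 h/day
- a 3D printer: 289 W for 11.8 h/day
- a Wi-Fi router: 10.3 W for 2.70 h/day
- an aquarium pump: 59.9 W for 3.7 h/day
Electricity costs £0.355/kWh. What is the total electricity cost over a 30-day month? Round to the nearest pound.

£100

microwave oven: 1433 W × 4 h × 30 d = 171,960 Wh = 172 kWh
3D printer: 289 W × 11.8 h × 30 d = 102,306 Wh = 102.3 kWh
Wi-Fi router: 10.3 W × 2.70 h × 30 d = 834 Wh = 0.8343 kWh
aquarium pump: 59.9 W × 3.7 h × 30 d = 6,649 Wh = 6.649 kWh
Total energy = 172 + 102.3 + 0.8343 + 6.649 = 281.7 kWh
Cost = 281.7 kWh × £0.355 = £100.02 ≈ £100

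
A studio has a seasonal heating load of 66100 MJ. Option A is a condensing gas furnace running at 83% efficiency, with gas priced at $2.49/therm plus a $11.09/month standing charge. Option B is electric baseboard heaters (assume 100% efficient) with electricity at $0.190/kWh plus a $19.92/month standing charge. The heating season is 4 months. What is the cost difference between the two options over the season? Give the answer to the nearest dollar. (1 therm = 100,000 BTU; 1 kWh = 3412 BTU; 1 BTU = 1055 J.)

$1645

Heat load = 66100 MJ = 66,100,000,000 J / 1055 = 62,654,028 BTU
Gas: input = 62,654,028 / 0.83 = 75,486,781 BTU = 754.9 therm → 754.9 × $2.49 = $1,879.62; + 4 × $11.09 standing = $1,923.98
Electric: 62,654,028 BTU / 3412 = 18,360 kWh → × $0.190 = $3,488.94; + 4 × $19.92 standing = $3,568.62
Difference = |$1,923.98 − $3,568.62| = $1,644.64 ≈ $1645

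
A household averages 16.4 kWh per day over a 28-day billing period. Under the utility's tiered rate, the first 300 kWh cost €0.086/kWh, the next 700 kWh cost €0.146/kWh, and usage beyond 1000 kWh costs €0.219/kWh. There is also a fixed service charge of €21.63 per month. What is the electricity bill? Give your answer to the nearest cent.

€70.67

Usage = 16.4 kWh/day × 28 days = 459.2 kWh
First 300 kWh × €0.086 = €25.80
Next 159.2 kWh × €0.146 = €23.24
Remaining tier: 0 kWh (not reached)
Energy charge = €49.04; + service €21.63 = €70.67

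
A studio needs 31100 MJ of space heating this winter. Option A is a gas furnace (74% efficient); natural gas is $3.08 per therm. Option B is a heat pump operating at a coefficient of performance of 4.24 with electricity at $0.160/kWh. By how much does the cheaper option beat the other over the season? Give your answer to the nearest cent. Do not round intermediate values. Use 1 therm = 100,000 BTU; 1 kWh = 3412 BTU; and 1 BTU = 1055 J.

Heat load = 31100 MJ = 31,100,000,000 J / 1055 = 29,478,673 BTU
Gas: input = 29,478,673 / 0.74 = 39,836,045 BTU = 398.4 therm → 398.4 × $3.08 = $1,226.95
Heat pump: 29,478,673 BTU / 3412 = 8,640 kWh heat; / 4.24 = 2,038 kWh in → × $0.160 = $326.03
Difference = |$1,226.95 − $326.03| = $900.92

$900.92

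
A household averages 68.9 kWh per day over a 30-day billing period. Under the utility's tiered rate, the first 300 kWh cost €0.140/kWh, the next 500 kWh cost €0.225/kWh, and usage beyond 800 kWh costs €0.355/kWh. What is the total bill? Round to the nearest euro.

€604

Usage = 68.9 kWh/day × 30 days = 2067 kWh
First 300 kWh × €0.140 = €42.00
Next 500 kWh × €0.225 = €112.50
Remaining 1267 kWh × €0.355 = €449.78
Total = €604.28 ≈ €604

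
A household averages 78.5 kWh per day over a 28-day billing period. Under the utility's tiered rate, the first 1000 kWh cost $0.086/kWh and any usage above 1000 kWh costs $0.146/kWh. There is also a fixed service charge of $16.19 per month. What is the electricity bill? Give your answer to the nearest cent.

$277.10

Usage = 78.5 kWh/day × 28 days = 2198 kWh
First 1000 kWh × $0.086 = $86.00
Remaining 1198 kWh × $0.146 = $174.91
Energy charge = $260.91; + service $16.19 = $277.10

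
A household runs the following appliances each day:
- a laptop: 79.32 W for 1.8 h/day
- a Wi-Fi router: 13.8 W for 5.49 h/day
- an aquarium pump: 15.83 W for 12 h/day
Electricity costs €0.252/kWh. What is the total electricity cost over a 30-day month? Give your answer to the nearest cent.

€3.09

laptop: 79.32 W × 1.8 h × 30 d = 4,283 Wh = 4.283 kWh
Wi-Fi router: 13.8 W × 5.49 h × 30 d = 2,273 Wh = 2.273 kWh
aquarium pump: 15.83 W × 12 h × 30 d = 5,699 Wh = 5.699 kWh
Total energy = 4.283 + 2.273 + 5.699 = 12.25 kWh
Cost = 12.25 kWh × €0.252 = €3.09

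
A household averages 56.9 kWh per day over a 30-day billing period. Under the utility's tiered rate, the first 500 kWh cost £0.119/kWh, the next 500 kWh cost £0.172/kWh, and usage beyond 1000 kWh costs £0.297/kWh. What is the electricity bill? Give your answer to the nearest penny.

Usage = 56.9 kWh/day × 30 days = 1707 kWh
First 500 kWh × £0.119 = £59.50
Next 500 kWh × £0.172 = £86.00
Remaining 707 kWh × £0.297 = £209.98
Total = £355.48

£355.48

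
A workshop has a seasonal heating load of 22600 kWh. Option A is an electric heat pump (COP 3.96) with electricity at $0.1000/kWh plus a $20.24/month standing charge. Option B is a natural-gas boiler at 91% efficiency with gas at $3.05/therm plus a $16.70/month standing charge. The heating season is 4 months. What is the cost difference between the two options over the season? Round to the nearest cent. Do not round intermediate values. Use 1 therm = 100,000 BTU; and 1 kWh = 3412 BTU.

Heat load = 22600 kWh × 3412 = 77,111,200 BTU
Gas: input = 77,111,200 / 0.91 = 84,737,582 BTU = 847.4 therm → 847.4 × $3.05 = $2,584.50; + 4 × $16.70 standing = $2,651.30
Heat pump: 77,111,200 BTU / 3412 = 22,600 kWh heat; / 3.96 = 5,707 kWh in → × $0.1000 = $570.71; + 4 × $20.24 standing = $651.67
Difference = |$2,651.30 − $651.67| = $1,999.63

$1999.63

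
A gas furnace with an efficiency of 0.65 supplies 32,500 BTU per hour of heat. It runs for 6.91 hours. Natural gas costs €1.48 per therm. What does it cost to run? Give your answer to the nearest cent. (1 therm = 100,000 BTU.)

Heat delivered = 32,500 BTU/h × 6.91 h = 224,575 BTU
Gas input = 224,575 / 0.65 = 345,500 BTU
= 345,500 / 100,000 = 3.455 therm
Cost = 3.455 × €1.48/therm = €5.11

€5.11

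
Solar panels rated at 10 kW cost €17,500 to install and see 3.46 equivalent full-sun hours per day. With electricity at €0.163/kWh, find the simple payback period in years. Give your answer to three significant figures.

Daily generation = 10 kW × 3.46 h = 34.6 kWh
Annual generation = 34.6 × 365 = 12629 kWh
Annual savings = 12629 × €0.163 = €2,058.53
Payback = €17,500 / €2,058.53 = 8.5 years

8.50 years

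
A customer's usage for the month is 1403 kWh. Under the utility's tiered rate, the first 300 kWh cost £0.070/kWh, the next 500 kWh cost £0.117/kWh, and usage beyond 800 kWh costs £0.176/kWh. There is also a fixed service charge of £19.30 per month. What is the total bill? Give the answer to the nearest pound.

First 300 kWh × £0.070 = £21.00
Next 500 kWh × £0.117 = £58.50
Remaining 603 kWh × £0.176 = £106.13
Energy charge = £185.63; + service £19.30 = £204.93 ≈ £205

£205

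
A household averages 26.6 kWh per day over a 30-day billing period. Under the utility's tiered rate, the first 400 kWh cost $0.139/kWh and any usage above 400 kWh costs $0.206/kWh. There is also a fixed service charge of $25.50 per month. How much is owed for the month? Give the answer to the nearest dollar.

$163

Usage = 26.6 kWh/day × 30 days = 798 kWh
First 400 kWh × $0.139 = $55.60
Remaining 398 kWh × $0.206 = $81.99
Energy charge = $137.59; + service $25.50 = $163.09 ≈ $163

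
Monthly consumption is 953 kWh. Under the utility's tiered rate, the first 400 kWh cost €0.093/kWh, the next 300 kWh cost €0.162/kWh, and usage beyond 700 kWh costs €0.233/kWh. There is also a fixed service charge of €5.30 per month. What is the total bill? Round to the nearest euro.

€150

First 400 kWh × €0.093 = €37.20
Next 300 kWh × €0.162 = €48.60
Remaining 253 kWh × €0.233 = €58.95
Energy charge = €144.75; + service €5.30 = €150.05 ≈ €150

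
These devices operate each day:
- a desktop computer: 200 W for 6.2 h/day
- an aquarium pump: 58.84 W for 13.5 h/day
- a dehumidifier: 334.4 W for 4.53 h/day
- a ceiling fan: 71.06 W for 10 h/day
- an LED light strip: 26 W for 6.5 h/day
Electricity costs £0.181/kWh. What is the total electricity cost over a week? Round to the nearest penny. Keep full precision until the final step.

desktop computer: 200 W × 6.2 h × 7 d = 8,680 Wh = 8.68 kWh
aquarium pump: 58.84 W × 13.5 h × 7 d = 5,560 Wh = 5.56 kWh
dehumidifier: 334.4 W × 4.53 h × 7 d = 10,604 Wh = 10.6 kWh
ceiling fan: 71.06 W × 10 h × 7 d = 4,974 Wh = 4.974 kWh
LED light strip: 26 W × 6.5 h × 7 d = 1,183 Wh = 1.183 kWh
Total energy = 8.68 + 5.56 + 10.6 + 4.974 + 1.183 = 31 kWh
Cost = 31 kWh × £0.181 = £5.61

£5.61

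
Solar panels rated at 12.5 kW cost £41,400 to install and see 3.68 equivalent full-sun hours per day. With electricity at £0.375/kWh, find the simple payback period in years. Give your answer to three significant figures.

6.58 years

Daily generation = 12.5 kW × 3.68 h = 46 kWh
Annual generation = 46 × 365 = 16790 kWh
Annual savings = 16790 × £0.375 = £6,296.25
Payback = £41,400 / £6,296.25 = 6.58 years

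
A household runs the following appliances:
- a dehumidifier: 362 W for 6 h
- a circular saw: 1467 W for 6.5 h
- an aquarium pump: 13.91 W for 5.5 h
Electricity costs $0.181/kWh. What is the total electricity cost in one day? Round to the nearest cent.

dehumidifier: 362 W × 6 h = 2,172 Wh = 2.172 kWh
circular saw: 1467 W × 6.5 h = 9,536 Wh = 9.536 kWh
aquarium pump: 13.91 W × 5.5 h = 77 Wh = 0.0765 kWh
Total energy = 2.172 + 9.536 + 0.0765 = 11.78 kWh
Cost = 11.78 kWh × $0.181 = $2.13

$2.13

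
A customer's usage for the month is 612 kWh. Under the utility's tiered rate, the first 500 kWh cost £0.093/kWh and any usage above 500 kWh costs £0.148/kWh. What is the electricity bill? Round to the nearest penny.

£63.08

First 500 kWh × £0.093 = £46.50
Remaining 112 kWh × £0.148 = £16.58
Total = £63.08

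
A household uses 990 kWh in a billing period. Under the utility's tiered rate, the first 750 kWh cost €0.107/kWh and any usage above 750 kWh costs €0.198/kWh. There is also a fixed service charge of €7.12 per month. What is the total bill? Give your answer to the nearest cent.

€134.89

First 750 kWh × €0.107 = €80.25
Remaining 240 kWh × €0.198 = €47.52
Energy charge = €127.77; + service €7.12 = €134.89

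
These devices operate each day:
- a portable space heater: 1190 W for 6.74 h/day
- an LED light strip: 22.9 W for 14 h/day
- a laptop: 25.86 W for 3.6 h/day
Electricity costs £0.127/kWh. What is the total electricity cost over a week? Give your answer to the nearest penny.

£7.50

portable space heater: 1190 W × 6.74 h × 7 d = 56,144 Wh = 56.14 kWh
LED light strip: 22.9 W × 14 h × 7 d = 2,244 Wh = 2.244 kWh
laptop: 25.86 W × 3.6 h × 7 d = 652 Wh = 0.6517 kWh
Total energy = 56.14 + 2.244 + 0.6517 = 59.04 kWh
Cost = 59.04 kWh × £0.127 = £7.50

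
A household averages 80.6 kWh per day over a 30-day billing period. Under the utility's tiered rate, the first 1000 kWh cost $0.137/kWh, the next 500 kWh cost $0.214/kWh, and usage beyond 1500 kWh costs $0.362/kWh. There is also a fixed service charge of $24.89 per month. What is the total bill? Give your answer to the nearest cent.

$601.21

Usage = 80.6 kWh/day × 30 days = 2418 kWh
First 1000 kWh × $0.137 = $137.00
Next 500 kWh × $0.214 = $107.00
Remaining 918 kWh × $0.362 = $332.32
Energy charge = $576.32; + service $24.89 = $601.21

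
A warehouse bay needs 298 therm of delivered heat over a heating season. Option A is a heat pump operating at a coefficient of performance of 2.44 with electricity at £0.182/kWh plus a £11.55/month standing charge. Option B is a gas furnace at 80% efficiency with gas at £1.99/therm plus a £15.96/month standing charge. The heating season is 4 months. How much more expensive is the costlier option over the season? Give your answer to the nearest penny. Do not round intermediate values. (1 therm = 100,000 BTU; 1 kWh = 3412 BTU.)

Heat load = 298 therm × 100,000 = 29,800,000 BTU
Gas: input = 29,800,000 / 0.80 = 37,250,000 BTU = 372.5 therm → 372.5 × £1.99 = £741.27; + 4 × £15.96 standing = £805.12
Heat pump: 29,800,000 BTU / 3412 = 8,734 kWh heat; / 2.44 = 3,579 kWh in → × £0.182 = £651.46; + 4 × £11.55 standing = £697.66
Difference = |£805.12 − £697.66| = £107.45

£107.45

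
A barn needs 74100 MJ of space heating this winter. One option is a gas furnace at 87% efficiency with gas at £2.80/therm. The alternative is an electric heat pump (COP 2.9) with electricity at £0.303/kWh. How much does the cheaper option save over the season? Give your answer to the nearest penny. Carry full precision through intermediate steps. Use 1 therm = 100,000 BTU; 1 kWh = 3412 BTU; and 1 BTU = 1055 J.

Heat load = 74100 MJ = 74,100,000,000 J / 1055 = 70,236,967 BTU
Gas: input = 70,236,967 / 0.87 = 80,732,146 BTU = 807.3 therm → 807.3 × £2.80 = £2,260.50
Heat pump: 70,236,967 BTU / 3412 = 20,590 kWh heat; / 2.9 = 7,098 kWh in → × £0.303 = £2,150.81
Difference = |£2,260.50 − £2,150.81| = £109.69

£109.69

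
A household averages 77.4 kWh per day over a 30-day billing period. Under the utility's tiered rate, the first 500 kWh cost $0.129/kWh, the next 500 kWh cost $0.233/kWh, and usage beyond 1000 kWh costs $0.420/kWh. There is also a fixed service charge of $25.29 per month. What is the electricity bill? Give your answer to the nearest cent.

Usage = 77.4 kWh/day × 30 days = 2322 kWh
First 500 kWh × $0.129 = $64.50
Next 500 kWh × $0.233 = $116.50
Remaining 1322 kWh × $0.420 = $555.24
Energy charge = $736.24; + service $25.29 = $761.53

$761.53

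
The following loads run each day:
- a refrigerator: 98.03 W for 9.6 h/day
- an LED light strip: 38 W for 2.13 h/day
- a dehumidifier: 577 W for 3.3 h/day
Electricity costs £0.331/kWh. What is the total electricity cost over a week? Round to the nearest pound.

£7

refrigerator: 98.03 W × 9.6 h × 7 d = 6,588 Wh = 6.588 kWh
LED light strip: 38 W × 2.13 h × 7 d = 567 Wh = 0.5666 kWh
dehumidifier: 577 W × 3.3 h × 7 d = 13,329 Wh = 13.33 kWh
Total energy = 6.588 + 0.5666 + 13.33 = 20.48 kWh
Cost = 20.48 kWh × £0.331 = £6.78 ≈ £7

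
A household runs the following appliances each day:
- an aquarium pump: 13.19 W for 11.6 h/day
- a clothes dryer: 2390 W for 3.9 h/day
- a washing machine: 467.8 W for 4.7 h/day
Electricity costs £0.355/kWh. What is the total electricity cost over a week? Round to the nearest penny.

£29.01

aquarium pump: 13.19 W × 11.6 h × 7 d = 1,071 Wh = 1.071 kWh
clothes dryer: 2390 W × 3.9 h × 7 d = 65,247 Wh = 65.25 kWh
washing machine: 467.8 W × 4.7 h × 7 d = 15,391 Wh = 15.39 kWh
Total energy = 1.071 + 65.25 + 15.39 = 81.71 kWh
Cost = 81.71 kWh × £0.355 = £29.01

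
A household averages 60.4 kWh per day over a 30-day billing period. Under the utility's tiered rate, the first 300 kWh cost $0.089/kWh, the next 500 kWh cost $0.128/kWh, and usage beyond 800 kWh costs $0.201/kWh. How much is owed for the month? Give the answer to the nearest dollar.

Usage = 60.4 kWh/day × 30 days = 1812 kWh
First 300 kWh × $0.089 = $26.70
Next 500 kWh × $0.128 = $64.00
Remaining 1012 kWh × $0.201 = $203.41
Total = $294.11 ≈ $294

$294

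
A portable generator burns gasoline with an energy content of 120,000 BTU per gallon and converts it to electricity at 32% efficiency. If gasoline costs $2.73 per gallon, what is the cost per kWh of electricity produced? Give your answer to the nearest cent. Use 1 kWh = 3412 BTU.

$0.24

Electrical output per gallon = 120,000 BTU × 0.32 / 3412 BTU/kWh = 11.25 kWh
Cost per kWh = $2.73 / 11.25 kWh = $0.243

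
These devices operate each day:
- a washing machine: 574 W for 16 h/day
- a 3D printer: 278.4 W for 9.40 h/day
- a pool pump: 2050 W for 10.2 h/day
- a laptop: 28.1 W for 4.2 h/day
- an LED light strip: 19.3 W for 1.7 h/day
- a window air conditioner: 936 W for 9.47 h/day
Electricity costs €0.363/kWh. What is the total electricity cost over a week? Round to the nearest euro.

washing machine: 574 W × 16 h × 7 d = 64,288 Wh = 64.29 kWh
3D printer: 278.4 W × 9.40 h × 7 d = 18,319 Wh = 18.32 kWh
pool pump: 2050 W × 10.2 h × 7 d = 146,370 Wh = 146.4 kWh
laptop: 28.1 W × 4.2 h × 7 d = 826 Wh = 0.8261 kWh
LED light strip: 19.3 W × 1.7 h × 7 d = 230 Wh = 0.2297 kWh
window air conditioner: 936 W × 9.47 h × 7 d = 62,047 Wh = 62.05 kWh
Total energy = 64.29 + 18.32 + 146.4 + 0.8261 + 0.2297 + 62.05 = 292.1 kWh
Cost = 292.1 kWh × €0.363 = €106.03 ≈ €106

€106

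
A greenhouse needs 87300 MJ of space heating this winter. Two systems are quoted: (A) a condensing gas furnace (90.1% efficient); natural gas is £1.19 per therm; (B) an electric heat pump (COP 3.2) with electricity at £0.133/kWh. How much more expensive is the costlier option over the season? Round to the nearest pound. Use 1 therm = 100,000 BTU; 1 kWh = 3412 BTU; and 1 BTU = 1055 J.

Heat load = 87300 MJ = 87,300,000,000 J / 1055 = 82,748,815 BTU
Gas: input = 82,748,815 / 0.901 = 91,841,082 BTU = 918.4 therm → 918.4 × £1.19 = £1,092.91
Heat pump: 82,748,815 BTU / 3412 = 24,250 kWh heat; / 3.2 = 7,579 kWh in → × £0.133 = £1,007.99
Difference = |£1,092.91 − £1,007.99| = £84.92 ≈ £85

£85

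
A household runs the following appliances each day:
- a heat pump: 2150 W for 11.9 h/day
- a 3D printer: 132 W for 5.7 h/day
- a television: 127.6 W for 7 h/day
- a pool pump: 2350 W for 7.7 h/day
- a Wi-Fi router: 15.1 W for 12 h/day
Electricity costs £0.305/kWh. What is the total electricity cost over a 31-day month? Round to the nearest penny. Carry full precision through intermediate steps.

heat pump: 2150 W × 11.9 h × 31 d = 793,135 Wh = 793.1 kWh
3D printer: 132 W × 5.7 h × 31 d = 23,324 Wh = 23.32 kWh
television: 127.6 W × 7 h × 31 d = 27,689 Wh = 27.69 kWh
pool pump: 2350 W × 7.7 h × 31 d = 560,945 Wh = 560.9 kWh
Wi-Fi router: 15.1 W × 12 h × 31 d = 5,617 Wh = 5.617 kWh
Total energy = 793.1 + 23.32 + 27.69 + 560.9 + 5.617 = 1,411 kWh
Cost = 1,411 kWh × £0.305 = £430.27

£430.27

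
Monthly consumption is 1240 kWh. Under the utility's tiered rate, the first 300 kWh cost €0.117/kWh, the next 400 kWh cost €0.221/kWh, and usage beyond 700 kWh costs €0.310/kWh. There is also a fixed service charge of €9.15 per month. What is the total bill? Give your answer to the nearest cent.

€300.05

First 300 kWh × €0.117 = €35.10
Next 400 kWh × €0.221 = €88.40
Remaining 540 kWh × €0.310 = €167.40
Energy charge = €290.90; + service €9.15 = €300.05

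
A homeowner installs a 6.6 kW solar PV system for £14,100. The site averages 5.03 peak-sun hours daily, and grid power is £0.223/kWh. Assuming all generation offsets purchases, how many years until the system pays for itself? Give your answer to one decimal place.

Daily generation = 6.6 kW × 5.03 h = 33.2 kWh
Annual generation = 33.2 × 365 = 12117 kWh
Annual savings = 12117 × £0.223 = £2,702.15
Payback = £14,100 / £2,702.15 = 5.22 years

5.2 years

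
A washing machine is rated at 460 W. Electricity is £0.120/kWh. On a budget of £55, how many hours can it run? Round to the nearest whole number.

Energy budget = £55 / £0.120 per kWh = 458.3 kWh = 458,333 Wh
Runtime = 458,333 Wh / 460 W = 996.4 h

996 h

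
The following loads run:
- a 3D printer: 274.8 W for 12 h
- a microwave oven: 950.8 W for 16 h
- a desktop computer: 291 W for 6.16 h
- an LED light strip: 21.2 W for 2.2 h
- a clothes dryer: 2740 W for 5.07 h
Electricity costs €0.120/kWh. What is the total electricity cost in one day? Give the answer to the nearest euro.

3D printer: 274.8 W × 12 h = 3,298 Wh = 3.298 kWh
microwave oven: 950.8 W × 16 h = 15,213 Wh = 15.21 kWh
desktop computer: 291 W × 6.16 h = 1,793 Wh = 1.793 kWh
LED light strip: 21.2 W × 2.2 h = 47 Wh = 0.04664 kWh
clothes dryer: 2740 W × 5.07 h = 13,892 Wh = 13.89 kWh
Total energy = 3.298 + 15.21 + 1.793 + 0.04664 + 13.89 = 34.24 kWh
Cost = 34.24 kWh × €0.120 = €4.11 ≈ €4

€4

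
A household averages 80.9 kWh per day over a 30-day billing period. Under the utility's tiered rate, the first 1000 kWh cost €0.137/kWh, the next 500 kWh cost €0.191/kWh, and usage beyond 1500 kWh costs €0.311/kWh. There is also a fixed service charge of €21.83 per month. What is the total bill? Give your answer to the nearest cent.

€542.63

Usage = 80.9 kWh/day × 30 days = 2427 kWh
First 1000 kWh × €0.137 = €137.00
Next 500 kWh × €0.191 = €95.50
Remaining 927 kWh × €0.311 = €288.30
Energy charge = €520.80; + service €21.83 = €542.63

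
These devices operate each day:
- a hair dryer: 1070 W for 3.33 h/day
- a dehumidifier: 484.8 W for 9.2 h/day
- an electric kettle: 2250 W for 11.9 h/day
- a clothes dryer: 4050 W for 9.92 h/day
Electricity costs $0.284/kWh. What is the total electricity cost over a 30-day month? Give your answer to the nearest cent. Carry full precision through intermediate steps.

$638.78

hair dryer: 1070 W × 3.33 h × 30 d = 106,893 Wh = 106.9 kWh
dehumidifier: 484.8 W × 9.2 h × 30 d = 133,805 Wh = 133.8 kWh
electric kettle: 2250 W × 11.9 h × 30 d = 803,250 Wh = 803.2 kWh
clothes dryer: 4050 W × 9.92 h × 30 d = 1,205,280 Wh = 1,205 kWh
Total energy = 106.9 + 133.8 + 803.2 + 1,205 = 2,249 kWh
Cost = 2,249 kWh × $0.284 = $638.78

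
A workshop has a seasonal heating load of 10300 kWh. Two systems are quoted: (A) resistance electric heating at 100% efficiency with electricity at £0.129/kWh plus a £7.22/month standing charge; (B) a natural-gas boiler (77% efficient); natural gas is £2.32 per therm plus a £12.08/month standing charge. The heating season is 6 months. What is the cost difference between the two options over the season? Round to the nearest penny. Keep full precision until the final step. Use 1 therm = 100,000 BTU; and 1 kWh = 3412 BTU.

£240.67

Heat load = 10300 kWh × 3412 = 35,143,600 BTU
Gas: input = 35,143,600 / 0.77 = 45,641,039 BTU = 456.4 therm → 456.4 × £2.32 = £1,058.87; + 6 × £12.08 standing = £1,131.35
Electric: 35,143,600 BTU / 3412 = 10,300 kWh → × £0.129 = £1,328.70; + 6 × £7.22 standing = £1,372.02
Difference = |£1,131.35 − £1,372.02| = £240.67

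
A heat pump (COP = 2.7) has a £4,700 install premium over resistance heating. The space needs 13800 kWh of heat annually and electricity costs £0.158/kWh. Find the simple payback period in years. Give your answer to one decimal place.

3.4 years

Resistance: 13800 kWh × £0.158 = £2,180.40/yr
Heat pump: 13800 / 2.7 = 5111 kWh in → × £0.158 = £807.56/yr
Annual savings = £1,372.84
Payback = £4,700 / £1,372.84 = 3.42 years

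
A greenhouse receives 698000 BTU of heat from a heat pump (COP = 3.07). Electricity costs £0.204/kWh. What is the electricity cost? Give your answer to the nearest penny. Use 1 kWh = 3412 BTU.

Heat delivered = 698,000 BTU / 3412 = 204.6 kWh
Electrical input = 204.6 kWh / 3.07 = 66.64 kWh
Cost = 66.64 × £0.204/kWh = £13.59

£13.59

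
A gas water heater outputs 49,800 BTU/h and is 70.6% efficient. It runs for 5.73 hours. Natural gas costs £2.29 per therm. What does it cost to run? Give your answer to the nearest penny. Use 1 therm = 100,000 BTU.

Heat delivered = 49,800 BTU/h × 5.73 h = 285,354 BTU
Gas input = 285,354 / 0.706 = 404,184 BTU
= 404,184 / 100,000 = 4.042 therm
Cost = 4.042 × £2.29/therm = £9.26

£9.26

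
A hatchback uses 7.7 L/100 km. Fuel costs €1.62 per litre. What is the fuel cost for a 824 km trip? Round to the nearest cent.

€102.79

Fuel = 7.7 L/100 km × 824 km / 100 = 63.45 L
Cost = 63.45 L × €1.62/L = €102.79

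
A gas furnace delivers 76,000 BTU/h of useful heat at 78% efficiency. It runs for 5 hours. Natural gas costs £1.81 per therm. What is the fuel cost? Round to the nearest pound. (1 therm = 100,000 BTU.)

£9

Heat delivered = 76,000 BTU/h × 5 h = 380,000 BTU
Gas input = 380,000 / 0.78 = 487,179 BTU
= 487,179 / 100,000 = 4.872 therm
Cost = 4.872 × £1.81/therm = £8.82 ≈ £9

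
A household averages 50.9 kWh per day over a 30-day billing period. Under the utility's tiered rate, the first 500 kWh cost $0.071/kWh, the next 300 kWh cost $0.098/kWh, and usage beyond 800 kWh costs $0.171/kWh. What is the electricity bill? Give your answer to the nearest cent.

Usage = 50.9 kWh/day × 30 days = 1527 kWh
First 500 kWh × $0.071 = $35.50
Next 300 kWh × $0.098 = $29.40
Remaining 727 kWh × $0.171 = $124.32
Total = $189.22

$189.22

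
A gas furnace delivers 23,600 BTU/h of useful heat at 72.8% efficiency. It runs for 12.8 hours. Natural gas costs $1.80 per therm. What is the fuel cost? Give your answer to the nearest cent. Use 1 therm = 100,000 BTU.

$7.47

Heat delivered = 23,600 BTU/h × 12.8 h = 302,080 BTU
Gas input = 302,080 / 0.728 = 414,945 BTU
= 414,945 / 100,000 = 4.149 therm
Cost = 4.149 × $1.80/therm = $7.47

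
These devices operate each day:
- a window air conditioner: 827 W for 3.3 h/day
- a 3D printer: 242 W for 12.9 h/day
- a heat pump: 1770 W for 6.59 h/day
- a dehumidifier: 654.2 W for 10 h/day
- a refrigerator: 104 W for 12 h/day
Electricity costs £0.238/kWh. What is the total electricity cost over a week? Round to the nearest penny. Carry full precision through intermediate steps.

£42.16

window air conditioner: 827 W × 3.3 h × 7 d = 19,104 Wh = 19.1 kWh
3D printer: 242 W × 12.9 h × 7 d = 21,853 Wh = 21.85 kWh
heat pump: 1770 W × 6.59 h × 7 d = 81,650 Wh = 81.65 kWh
dehumidifier: 654.2 W × 10 h × 7 d = 45,794 Wh = 45.79 kWh
refrigerator: 104 W × 12 h × 7 d = 8,736 Wh = 8.736 kWh
Total energy = 19.1 + 21.85 + 81.65 + 45.79 + 8.736 = 177.1 kWh
Cost = 177.1 kWh × £0.238 = £42.16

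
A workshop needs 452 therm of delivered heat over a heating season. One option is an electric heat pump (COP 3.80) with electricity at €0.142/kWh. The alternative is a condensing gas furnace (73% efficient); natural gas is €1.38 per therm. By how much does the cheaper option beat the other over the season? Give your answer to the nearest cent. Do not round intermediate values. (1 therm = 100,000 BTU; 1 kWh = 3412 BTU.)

Heat load = 452 therm × 100,000 = 45,200,000 BTU
Gas: input = 45,200,000 / 0.73 = 61,917,808 BTU = 619.2 therm → 619.2 × €1.38 = €854.47
Heat pump: 45,200,000 BTU / 3412 = 13,250 kWh heat; / 3.80 = 3,486 kWh in → × €0.142 = €495.03
Difference = |€854.47 − €495.03| = €359.43

€359.43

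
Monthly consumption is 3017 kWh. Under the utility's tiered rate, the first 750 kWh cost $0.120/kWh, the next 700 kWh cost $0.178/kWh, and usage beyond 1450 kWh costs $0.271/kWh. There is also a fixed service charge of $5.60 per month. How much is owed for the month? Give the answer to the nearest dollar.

$645

First 750 kWh × $0.120 = $90.00
Next 700 kWh × $0.178 = $124.60
Remaining 1567 kWh × $0.271 = $424.66
Energy charge = $639.26; + service $5.60 = $644.86 ≈ $645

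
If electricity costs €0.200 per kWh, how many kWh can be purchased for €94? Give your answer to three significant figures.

470 kWh

€94 / €0.200 per kWh = 470 kWh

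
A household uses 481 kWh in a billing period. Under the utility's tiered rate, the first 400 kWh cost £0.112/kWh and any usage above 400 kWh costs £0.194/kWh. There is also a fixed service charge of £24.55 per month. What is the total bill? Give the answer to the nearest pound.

First 400 kWh × £0.112 = £44.80
Remaining 81 kWh × £0.194 = £15.71
Energy charge = £60.51; + service £24.55 = £85.06 ≈ £85

£85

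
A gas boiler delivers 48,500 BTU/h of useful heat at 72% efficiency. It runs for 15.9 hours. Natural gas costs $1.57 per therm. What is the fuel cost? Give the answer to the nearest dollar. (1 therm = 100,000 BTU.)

$17

Heat delivered = 48,500 BTU/h × 15.9 h = 771,150 BTU
Gas input = 771,150 / 0.72 = 1,071,042 BTU
= 1,071,042 / 100,000 = 10.71 therm
Cost = 10.71 × $1.57/therm = $16.82 ≈ $17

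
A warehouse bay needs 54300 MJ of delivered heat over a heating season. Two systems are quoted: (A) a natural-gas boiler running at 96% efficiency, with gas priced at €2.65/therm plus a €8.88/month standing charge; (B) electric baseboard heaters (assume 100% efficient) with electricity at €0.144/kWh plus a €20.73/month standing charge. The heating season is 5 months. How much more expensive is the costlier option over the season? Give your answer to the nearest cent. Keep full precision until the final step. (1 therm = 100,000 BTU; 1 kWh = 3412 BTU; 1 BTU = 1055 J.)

Heat load = 54300 MJ = 54,300,000,000 J / 1055 = 51,469,194 BTU
Gas: input = 51,469,194 / 0.96 = 53,613,744 BTU = 536.1 therm → 536.1 × €2.65 = €1,420.76; + 5 × €8.88 standing = €1,465.16
Electric: 51,469,194 BTU / 3412 = 15,080 kWh → × €0.144 = €2,172.21; + 5 × €20.73 standing = €2,275.86
Difference = |€1,465.16 − €2,275.86| = €810.69

€810.69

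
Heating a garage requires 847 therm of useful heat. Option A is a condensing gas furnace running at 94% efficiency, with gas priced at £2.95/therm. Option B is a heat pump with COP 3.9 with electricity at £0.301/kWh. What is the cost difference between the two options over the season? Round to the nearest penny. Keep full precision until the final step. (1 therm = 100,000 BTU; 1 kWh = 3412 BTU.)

£742.22

Heat load = 847 therm × 100,000 = 84,700,000 BTU
Gas: input = 84,700,000 / 0.94 = 90,106,383 BTU = 901.1 therm → 901.1 × £2.95 = £2,658.14
Heat pump: 84,700,000 BTU / 3412 = 24,820 kWh heat; / 3.9 = 6,365 kWh in → × £0.301 = £1,915.92
Difference = |£2,658.14 − £1,915.92| = £742.22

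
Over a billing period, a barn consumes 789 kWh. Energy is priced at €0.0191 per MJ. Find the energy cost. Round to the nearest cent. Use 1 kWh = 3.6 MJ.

789 kWh × (3.6 MJ/kWh) = 2,840 MJ
Cost = 2,840 MJ × €0.0191/MJ = €54.25

€54.25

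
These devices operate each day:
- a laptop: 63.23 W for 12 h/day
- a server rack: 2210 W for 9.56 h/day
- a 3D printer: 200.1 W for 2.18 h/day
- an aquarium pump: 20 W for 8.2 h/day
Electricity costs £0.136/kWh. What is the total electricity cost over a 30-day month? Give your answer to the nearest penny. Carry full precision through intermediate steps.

£91.75

laptop: 63.23 W × 12 h × 30 d = 22,763 Wh = 22.76 kWh
server rack: 2210 W × 9.56 h × 30 d = 633,828 Wh = 633.8 kWh
3D printer: 200.1 W × 2.18 h × 30 d = 13,087 Wh = 13.09 kWh
aquarium pump: 20 W × 8.2 h × 30 d = 4,920 Wh = 4.92 kWh
Total energy = 22.76 + 633.8 + 13.09 + 4.92 = 674.6 kWh
Cost = 674.6 kWh × £0.136 = £91.75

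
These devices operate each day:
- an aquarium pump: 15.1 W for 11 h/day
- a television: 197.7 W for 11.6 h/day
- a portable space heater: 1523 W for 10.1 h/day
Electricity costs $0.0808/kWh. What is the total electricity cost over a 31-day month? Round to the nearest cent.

$44.69

aquarium pump: 15.1 W × 11 h × 31 d = 5,149 Wh = 5.149 kWh
television: 197.7 W × 11.6 h × 31 d = 71,093 Wh = 71.09 kWh
portable space heater: 1523 W × 10.1 h × 31 d = 476,851 Wh = 476.9 kWh
Total energy = 5.149 + 71.09 + 476.9 = 553.1 kWh
Cost = 553.1 kWh × $0.0808 = $44.69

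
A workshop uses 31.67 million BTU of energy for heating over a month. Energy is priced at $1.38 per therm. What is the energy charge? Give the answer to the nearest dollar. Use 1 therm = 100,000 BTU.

31.67 million BTU × (10 therm/million BTU) = 316.7 therm
Cost = 316.7 therm × $1.38/therm = $437.05 ≈ $437

$437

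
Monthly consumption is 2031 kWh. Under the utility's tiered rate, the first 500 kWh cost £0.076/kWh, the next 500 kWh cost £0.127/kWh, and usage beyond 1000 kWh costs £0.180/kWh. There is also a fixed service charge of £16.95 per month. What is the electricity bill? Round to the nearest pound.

£304

First 500 kWh × £0.076 = £38.00
Next 500 kWh × £0.127 = £63.50
Remaining 1031 kWh × £0.180 = £185.58
Energy charge = £287.08; + service £16.95 = £304.03 ≈ £304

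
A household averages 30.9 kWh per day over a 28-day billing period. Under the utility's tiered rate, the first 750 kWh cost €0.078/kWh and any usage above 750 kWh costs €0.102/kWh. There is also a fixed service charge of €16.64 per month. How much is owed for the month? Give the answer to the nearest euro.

€87

Usage = 30.9 kWh/day × 28 days = 865.2 kWh
First 750 kWh × €0.078 = €58.50
Remaining 115.2 kWh × €0.102 = €11.75
Energy charge = €70.25; + service €16.64 = €86.89 ≈ €87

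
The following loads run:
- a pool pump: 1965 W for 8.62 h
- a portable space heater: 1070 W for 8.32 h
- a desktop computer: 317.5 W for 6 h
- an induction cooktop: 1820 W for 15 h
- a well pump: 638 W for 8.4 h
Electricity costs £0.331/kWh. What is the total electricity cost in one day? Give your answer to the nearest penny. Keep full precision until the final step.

£19.99

pool pump: 1965 W × 8.62 h = 16,938 Wh = 16.94 kWh
portable space heater: 1070 W × 8.32 h = 8,902 Wh = 8.902 kWh
desktop computer: 317.5 W × 6 h = 1,905 Wh = 1.905 kWh
induction cooktop: 1820 W × 15 h = 27,300 Wh = 27.3 kWh
well pump: 638 W × 8.4 h = 5,359 Wh = 5.359 kWh
Total energy = 16.94 + 8.902 + 1.905 + 27.3 + 5.359 = 60.4 kWh
Cost = 60.4 kWh × £0.331 = £19.99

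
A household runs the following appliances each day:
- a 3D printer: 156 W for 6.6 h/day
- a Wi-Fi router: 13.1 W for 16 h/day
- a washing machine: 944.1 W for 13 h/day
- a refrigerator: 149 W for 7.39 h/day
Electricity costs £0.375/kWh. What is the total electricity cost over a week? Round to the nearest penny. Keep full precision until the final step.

3D printer: 156 W × 6.6 h × 7 d = 7,207 Wh = 7.207 kWh
Wi-Fi router: 13.1 W × 16 h × 7 d = 1,467 Wh = 1.467 kWh
washing machine: 944.1 W × 13 h × 7 d = 85,913 Wh = 85.91 kWh
refrigerator: 149 W × 7.39 h × 7 d = 7,708 Wh = 7.708 kWh
Total energy = 7.207 + 1.467 + 85.91 + 7.708 = 102.3 kWh
Cost = 102.3 kWh × £0.375 = £38.36

£38.36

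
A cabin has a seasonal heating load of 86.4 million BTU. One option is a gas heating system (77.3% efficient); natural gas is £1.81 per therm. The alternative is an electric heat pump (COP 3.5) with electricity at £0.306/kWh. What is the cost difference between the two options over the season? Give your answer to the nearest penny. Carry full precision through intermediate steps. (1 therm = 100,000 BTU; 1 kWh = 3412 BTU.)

Heat load = 86.4 × 10⁶ BTU = 86,400,000 BTU
Gas: input = 86,400,000 / 0.773 = 111,772,316 BTU = 1,118 therm → 1,118 × £1.81 = £2,023.08
Heat pump: 86,400,000 BTU / 3412 = 25,320 kWh heat; / 3.5 = 7,235 kWh in → × £0.306 = £2,213.90
Difference = |£2,023.08 − £2,213.90| = £190.82

£190.82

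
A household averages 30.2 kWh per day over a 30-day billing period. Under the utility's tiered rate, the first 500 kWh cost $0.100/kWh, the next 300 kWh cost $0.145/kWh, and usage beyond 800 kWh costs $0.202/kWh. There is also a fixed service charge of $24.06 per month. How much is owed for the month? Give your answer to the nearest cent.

$138.97

Usage = 30.2 kWh/day × 30 days = 906 kWh
First 500 kWh × $0.100 = $50.00
Next 300 kWh × $0.145 = $43.50
Remaining 106 kWh × $0.202 = $21.41
Energy charge = $114.91; + service $24.06 = $138.97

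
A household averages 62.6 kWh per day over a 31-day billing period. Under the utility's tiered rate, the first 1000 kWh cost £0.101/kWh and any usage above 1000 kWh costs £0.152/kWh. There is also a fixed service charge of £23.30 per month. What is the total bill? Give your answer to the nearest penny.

Usage = 62.6 kWh/day × 31 days = 1940.6 kWh
First 1000 kWh × £0.101 = £101.00
Remaining 940.6 kWh × £0.152 = £142.97
Energy charge = £243.97; + service £23.30 = £267.27

£267.27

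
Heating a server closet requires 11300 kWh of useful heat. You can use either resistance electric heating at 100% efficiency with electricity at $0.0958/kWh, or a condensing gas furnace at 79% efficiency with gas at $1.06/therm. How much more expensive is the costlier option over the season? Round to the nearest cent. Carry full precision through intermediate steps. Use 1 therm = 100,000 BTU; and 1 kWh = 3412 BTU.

Heat load = 11300 kWh × 3412 = 38,555,600 BTU
Gas: input = 38,555,600 / 0.79 = 48,804,557 BTU = 488 therm → 488 × $1.06 = $517.33
Electric: 38,555,600 BTU / 3412 = 11,300 kWh → × $0.0958 = $1,082.54
Difference = |$517.33 − $1,082.54| = $565.21

$565.21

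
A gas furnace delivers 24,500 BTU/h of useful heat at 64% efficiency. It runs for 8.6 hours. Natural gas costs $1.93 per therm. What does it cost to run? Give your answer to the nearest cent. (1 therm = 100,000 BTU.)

$6.35

Heat delivered = 24,500 BTU/h × 8.6 h = 210,700 BTU
Gas input = 210,700 / 0.64 = 329,219 BTU
= 329,219 / 100,000 = 3.292 therm
Cost = 3.292 × $1.93/therm = $6.35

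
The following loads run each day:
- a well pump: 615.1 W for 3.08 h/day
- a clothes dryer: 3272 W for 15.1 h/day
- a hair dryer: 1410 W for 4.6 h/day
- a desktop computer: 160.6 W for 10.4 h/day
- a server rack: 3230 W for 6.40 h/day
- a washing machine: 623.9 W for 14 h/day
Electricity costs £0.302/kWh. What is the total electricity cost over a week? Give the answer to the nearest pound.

£188

well pump: 615.1 W × 3.08 h × 7 d = 13,262 Wh = 13.26 kWh
clothes dryer: 3272 W × 15.1 h × 7 d = 345,850 Wh = 345.9 kWh
hair dryer: 1410 W × 4.6 h × 7 d = 45,402 Wh = 45.4 kWh
desktop computer: 160.6 W × 10.4 h × 7 d = 11,692 Wh = 11.69 kWh
server rack: 3230 W × 6.40 h × 7 d = 144,704 Wh = 144.7 kWh
washing machine: 623.9 W × 14 h × 7 d = 61,142 Wh = 61.14 kWh
Total energy = 13.26 + 345.9 + 45.4 + 11.69 + 144.7 + 61.14 = 622.1 kWh
Cost = 622.1 kWh × £0.302 = £187.86 ≈ £188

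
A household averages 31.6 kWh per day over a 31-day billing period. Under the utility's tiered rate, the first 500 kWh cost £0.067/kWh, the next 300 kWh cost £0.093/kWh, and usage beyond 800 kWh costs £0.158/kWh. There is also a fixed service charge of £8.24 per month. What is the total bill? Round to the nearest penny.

Usage = 31.6 kWh/day × 31 days = 979.6 kWh
First 500 kWh × £0.067 = £33.50
Next 300 kWh × £0.093 = £27.90
Remaining 179.6 kWh × £0.158 = £28.38
Energy charge = £89.78; + service £8.24 = £98.02

£98.02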